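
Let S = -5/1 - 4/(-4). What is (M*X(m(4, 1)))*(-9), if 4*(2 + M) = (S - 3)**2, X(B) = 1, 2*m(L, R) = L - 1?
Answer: -369/4 ≈ -92.250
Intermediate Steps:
m(L, R) = -1/2 + L/2 (m(L, R) = (L - 1)/2 = (-1 + L)/2 = -1/2 + L/2)
S = -4 (S = -5*1 - 4*(-1/4) = -5 + 1 = -4)
M = 41/4 (M = -2 + (-4 - 3)**2/4 = -2 + (1/4)*(-7)**2 = -2 + (1/4)*49 = -2 + 49/4 = 41/4 ≈ 10.250)
(M*X(m(4, 1)))*(-9) = ((41/4)*1)*(-9) = (41/4)*(-9) = -369/4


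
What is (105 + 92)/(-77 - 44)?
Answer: -197/121 ≈ -1.6281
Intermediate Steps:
(105 + 92)/(-77 - 44) = 197/(-121) = -1/121*197 = -197/121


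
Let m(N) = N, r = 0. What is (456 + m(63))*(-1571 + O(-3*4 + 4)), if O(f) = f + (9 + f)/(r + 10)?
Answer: -8194491/10 ≈ -8.1945e+5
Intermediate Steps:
O(f) = 9/10 + 11*f/10 (O(f) = f + (9 + f)/(0 + 10) = f + (9 + f)/10 = f + (9 + f)*(1/10) = f + (9/10 + f/10) = 9/10 + 11*f/10)
(456 + m(63))*(-1571 + O(-3*4 + 4)) = (456 + 63)*(-1571 + (9/10 + 11*(-3*4 + 4)/10)) = 519*(-1571 + (9/10 + 11*(-12 + 4)/10)) = 519*(-1571 + (9/10 + (11/10)*(-8))) = 519*(-1571 + (9/10 - 44/5)) = 519*(-1571 - 79/10) = 519*(-15789/10) = -8194491/10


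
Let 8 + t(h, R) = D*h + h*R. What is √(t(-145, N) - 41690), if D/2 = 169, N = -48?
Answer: 2*I*√20937 ≈ 289.39*I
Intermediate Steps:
D = 338 (D = 2*169 = 338)
t(h, R) = -8 + 338*h + R*h (t(h, R) = -8 + (338*h + h*R) = -8 + (338*h + R*h) = -8 + 338*h + R*h)
√(t(-145, N) - 41690) = √((-8 + 338*(-145) - 48*(-145)) - 41690) = √((-8 - 49010 + 6960) - 41690) = √(-42058 - 41690) = √(-83748) = 2*I*√20937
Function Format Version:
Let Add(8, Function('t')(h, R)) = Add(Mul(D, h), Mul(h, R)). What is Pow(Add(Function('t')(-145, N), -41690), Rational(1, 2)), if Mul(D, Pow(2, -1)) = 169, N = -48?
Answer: Mul(2, I, Pow(20937, Rational(1, 2))) ≈ Mul(289.39, I)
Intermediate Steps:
D = 338 (D = Mul(2, 169) = 338)
Function('t')(h, R) = Add(-8, Mul(338, h), Mul(R, h)) (Function('t')(h, R) = Add(-8, Add(Mul(338, h), Mul(h, R))) = Add(-8, Add(Mul(338, h), Mul(R, h))) = Add(-8, Mul(338, h), Mul(R, h)))
Pow(Add(Function('t')(-145, N), -41690), Rational(1, 2)) = Pow(Add(Add(-8, Mul(338, -145), Mul(-48, -145)), -41690), Rational(1, 2)) = Pow(Add(Add(-8, -49010, 6960), -41690), Rational(1, 2)) = Pow(Add(-42058, -41690), Rational(1, 2)) = Pow(-83748, Rational(1, 2)) = Mul(2, I, Pow(20937, Rational(1, 2)))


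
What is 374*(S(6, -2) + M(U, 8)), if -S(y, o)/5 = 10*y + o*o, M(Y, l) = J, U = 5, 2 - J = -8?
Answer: -115940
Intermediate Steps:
J = 10 (J = 2 - 1*(-8) = 2 + 8 = 10)
M(Y, l) = 10
S(y, o) = -50*y - 5*o**2 (S(y, o) = -5*(10*y + o*o) = -5*(10*y + o**2) = -5*(o**2 + 10*y) = -50*y - 5*o**2)
374*(S(6, -2) + M(U, 8)) = 374*((-50*6 - 5*(-2)**2) + 10) = 374*((-300 - 5*4) + 10) = 374*((-300 - 20) + 10) = 374*(-320 + 10) = 374*(-310) = -115940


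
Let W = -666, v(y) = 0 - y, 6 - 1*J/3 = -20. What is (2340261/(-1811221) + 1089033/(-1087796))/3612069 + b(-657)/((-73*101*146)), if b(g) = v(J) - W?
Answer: -698241238308413872399/1276793842634679539050572 ≈ -0.00054687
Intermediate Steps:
J = 78 (J = 18 - 3*(-20) = 18 + 60 = 78)
v(y) = -y
b(g) = 588 (b(g) = -1*78 - 1*(-666) = -78 + 666 = 588)
(2340261/(-1811221) + 1089033/(-1087796))/3612069 + b(-657)/((-73*101*146)) = (2340261/(-1811221) + 1089033/(-1087796))/3612069 + 588/((-73*101*146)) = (2340261*(-1/1811221) + 1089033*(-1/1087796))*(1/3612069) + 588/((-7373*146)) = (-2340261/1811221 - 1089033/1087796)*(1/3612069) + 588/(-1076458) = -4518205994049/1970238958916*1/3612069 + 588*(-1/1076458) = -1506068664683/2372213022030919068 - 294/538229 = -698241238308413872399/1276793842634679539050572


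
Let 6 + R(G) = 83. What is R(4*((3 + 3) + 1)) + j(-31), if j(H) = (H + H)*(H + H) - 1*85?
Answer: 3836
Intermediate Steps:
j(H) = -85 + 4*H² (j(H) = (2*H)*(2*H) - 85 = 4*H² - 85 = -85 + 4*H²)
R(G) = 77 (R(G) = -6 + 83 = 77)
R(4*((3 + 3) + 1)) + j(-31) = 77 + (-85 + 4*(-31)²) = 77 + (-85 + 4*961) = 77 + (-85 + 3844) = 77 + 3759 = 3836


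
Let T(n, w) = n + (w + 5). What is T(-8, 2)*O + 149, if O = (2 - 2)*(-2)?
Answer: 149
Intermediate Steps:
T(n, w) = 5 + n + w (T(n, w) = n + (5 + w) = 5 + n + w)
O = 0 (O = 0*(-2) = 0)
T(-8, 2)*O + 149 = (5 - 8 + 2)*0 + 149 = -1*0 + 149 = 0 + 149 = 149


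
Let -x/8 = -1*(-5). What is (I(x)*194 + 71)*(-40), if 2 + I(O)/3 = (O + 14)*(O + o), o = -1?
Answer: -24772760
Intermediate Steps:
x = -40 (x = -(-8)*(-5) = -8*5 = -40)
I(O) = -6 + 3*(-1 + O)*(14 + O) (I(O) = -6 + 3*((O + 14)*(O - 1)) = -6 + 3*((14 + O)*(-1 + O)) = -6 + 3*((-1 + O)*(14 + O)) = -6 + 3*(-1 + O)*(14 + O))
(I(x)*194 + 71)*(-40) = ((-48 + 3*(-40)**2 + 39*(-40))*194 + 71)*(-40) = ((-48 + 3*1600 - 1560)*194 + 71)*(-40) = ((-48 + 4800 - 1560)*194 + 71)*(-40) = (3192*194 + 71)*(-40) = (619248 + 71)*(-40) = 619319*(-40) = -24772760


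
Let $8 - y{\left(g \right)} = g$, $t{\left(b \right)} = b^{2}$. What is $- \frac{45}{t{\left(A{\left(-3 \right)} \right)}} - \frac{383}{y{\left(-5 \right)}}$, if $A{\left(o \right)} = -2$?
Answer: $- \frac{2117}{52} \approx -40.712$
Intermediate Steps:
$y{\left(g \right)} = 8 - g$
$- \frac{45}{t{\left(A{\left(-3 \right)} \right)}} - \frac{383}{y{\left(-5 \right)}} = - \frac{45}{\left(-2\right)^{2}} - \frac{383}{8 - -5} = - \frac{45}{4} - \frac{383}{8 + 5} = \left(-45\right) \frac{1}{4} - \frac{383}{13} = - \frac{45}{4} - \frac{383}{13} = - \frac{2117}{52}$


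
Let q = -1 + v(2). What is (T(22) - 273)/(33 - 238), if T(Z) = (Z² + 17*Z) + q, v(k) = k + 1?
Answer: -587/205 ≈ -2.8634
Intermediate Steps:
v(k) = 1 + k
q = 2 (q = -1 + (1 + 2) = -1 + 3 = 2)
T(Z) = 2 + Z² + 17*Z (T(Z) = (Z² + 17*Z) + 2 = 2 + Z² + 17*Z)
(T(22) - 273)/(33 - 238) = ((2 + 22² + 17*22) - 273)/(33 - 238) = ((2 + 484 + 374) - 273)/(-205) = (860 - 273)*(-1/205) = 587*(-1/205) = -587/205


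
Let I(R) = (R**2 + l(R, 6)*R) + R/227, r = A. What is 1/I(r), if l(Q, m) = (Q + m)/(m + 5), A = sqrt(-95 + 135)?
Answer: 6801828/294921911 - 3428381*sqrt(10)/5898438220 ≈ 0.021225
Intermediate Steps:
A = 2*sqrt(10) (A = sqrt(40) = 2*sqrt(10) ≈ 6.3246)
l(Q, m) = (Q + m)/(5 + m)
r = 2*sqrt(10) ≈ 6.3246
I(R) = R**2 + R/227 + R*(6/11 + R/11) (I(R) = (R**2 + ((R + 6)/(5 + 6))*R) + R/227 = (R**2 + ((6 + R)/11)*R) + R*(1/227) = (R**2 + ((6 + R)/11)*R) + R/227 = (R**2 + (6/11 + R/11)*R) + R/227 = (R**2 + R*(6/11 + R/11)) + R/227 = R**2 + R/227 + R*(6/11 + R/11))
1/I(r) = 1/((2*sqrt(10))*(1373 + 2724*(2*sqrt(10)))/2497) = 1/((2*sqrt(10))*(1373 + 5448*sqrt(10))/2497) = 1/(2*sqrt(10)*(1373 + 5448*sqrt(10))/2497) = 2497*sqrt(10)/(20*(1373 + 5448*sqrt(10)))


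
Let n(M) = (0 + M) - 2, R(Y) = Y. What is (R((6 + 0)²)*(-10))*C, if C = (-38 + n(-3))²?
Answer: -665640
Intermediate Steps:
n(M) = -2 + M (n(M) = M - 2 = -2 + M)
C = 1849 (C = (-38 + (-2 - 3))² = (-38 - 5)² = (-43)² = 1849)
(R((6 + 0)²)*(-10))*C = ((6 + 0)²*(-10))*1849 = (6²*(-10))*1849 = (36*(-10))*1849 = -360*1849 = -665640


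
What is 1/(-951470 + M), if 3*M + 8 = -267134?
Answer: -3/3121552 ≈ -9.6106e-7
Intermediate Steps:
M = -267142/3 (M = -8/3 + (⅓)*(-267134) = -8/3 - 267134/3 = -267142/3 ≈ -89047.)
1/(-951470 + M) = 1/(-951470 - 267142/3) = 1/(-3121552/3) = -3/3121552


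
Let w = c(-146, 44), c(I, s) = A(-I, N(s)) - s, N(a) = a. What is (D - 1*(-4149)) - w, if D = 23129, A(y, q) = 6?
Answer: 27316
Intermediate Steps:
c(I, s) = 6 - s
w = -38 (w = 6 - 1*44 = 6 - 44 = -38)
(D - 1*(-4149)) - w = (23129 - 1*(-4149)) - 1*(-38) = (23129 + 4149) + 38 = 27278 + 38 = 27316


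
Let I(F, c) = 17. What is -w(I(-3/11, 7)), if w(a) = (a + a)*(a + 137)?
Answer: -5236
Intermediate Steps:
w(a) = 2*a*(137 + a) (w(a) = (2*a)*(137 + a) = 2*a*(137 + a))
-w(I(-3/11, 7)) = -2*17*(137 + 17) = -2*17*154 = -1*5236 = -5236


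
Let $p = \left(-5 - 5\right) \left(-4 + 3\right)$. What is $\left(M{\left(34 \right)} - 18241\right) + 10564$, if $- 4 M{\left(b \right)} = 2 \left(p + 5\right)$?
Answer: $- \frac{15369}{2} \approx -7684.5$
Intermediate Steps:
$p = 10$ ($p = \left(-10\right) \left(-1\right) = 10$)
$M{\left(b \right)} = - \frac{15}{2}$ ($M{\left(b \right)} = - \frac{2 \left(10 + 5\right)}{4} = - \frac{2 \cdot 15}{4} = \left(- \frac{1}{4}\right) 30 = - \frac{15}{2}$)
$\left(M{\left(34 \right)} - 18241\right) + 10564 = \left(- \frac{15}{2} - 18241\right) + 10564 = - \frac{36497}{2} + 10564 = - \frac{15369}{2}$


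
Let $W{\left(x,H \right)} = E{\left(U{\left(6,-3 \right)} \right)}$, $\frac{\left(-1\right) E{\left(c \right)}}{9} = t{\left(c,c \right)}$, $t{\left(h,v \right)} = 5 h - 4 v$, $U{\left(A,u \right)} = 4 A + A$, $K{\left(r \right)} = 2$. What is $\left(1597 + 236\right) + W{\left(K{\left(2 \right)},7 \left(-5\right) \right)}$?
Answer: $1563$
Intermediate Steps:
$U{\left(A,u \right)} = 5 A$
$t{\left(h,v \right)} = - 4 v + 5 h$
$E{\left(c \right)} = - 9 c$ ($E{\left(c \right)} = - 9 \left(- 4 c + 5 c\right) = - 9 c$)
$W{\left(x,H \right)} = -270$ ($W{\left(x,H \right)} = - 9 \cdot 5 \cdot 6 = \left(-9\right) 30 = -270$)
$\left(1597 + 236\right) + W{\left(K{\left(2 \right)},7 \left(-5\right) \right)} = \left(1597 + 236\right) - 270 = 1833 - 270 = 1563$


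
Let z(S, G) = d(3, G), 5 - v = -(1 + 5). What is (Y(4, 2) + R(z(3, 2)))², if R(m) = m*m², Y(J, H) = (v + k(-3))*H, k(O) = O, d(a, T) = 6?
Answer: 53824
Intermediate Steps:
v = 11 (v = 5 - (-1)*(1 + 5) = 5 - (-1)*6 = 5 - 1*(-6) = 5 + 6 = 11)
Y(J, H) = 8*H (Y(J, H) = (11 - 3)*H = 8*H)
z(S, G) = 6
R(m) = m³
(Y(4, 2) + R(z(3, 2)))² = (8*2 + 6³)² = (16 + 216)² = 232² = 53824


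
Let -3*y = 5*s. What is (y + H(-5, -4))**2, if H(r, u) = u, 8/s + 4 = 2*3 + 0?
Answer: 1024/9 ≈ 113.78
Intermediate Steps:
s = 4 (s = 8/(-4 + (2*3 + 0)) = 8/(-4 + (6 + 0)) = 8/(-4 + 6) = 8/2 = 8*(1/2) = 4)
y = -20/3 (y = -5*4/3 = -1/3*20 = -20/3 ≈ -6.6667)
(y + H(-5, -4))**2 = (-20/3 - 4)**2 = (-32/3)**2 = 1024/9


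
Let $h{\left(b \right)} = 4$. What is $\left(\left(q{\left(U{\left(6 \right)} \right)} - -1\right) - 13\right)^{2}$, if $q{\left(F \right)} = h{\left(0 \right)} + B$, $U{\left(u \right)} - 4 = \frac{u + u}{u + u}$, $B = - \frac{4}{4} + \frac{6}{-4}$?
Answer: $\frac{441}{4} \approx 110.25$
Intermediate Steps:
$B = - \frac{5}{2}$ ($B = \left(-4\right) \frac{1}{4} + 6 \left(- \frac{1}{4}\right) = -1 - \frac{3}{2} = - \frac{5}{2} \approx -2.5$)
$U{\left(u \right)} = 5$ ($U{\left(u \right)} = 4 + \frac{u + u}{u + u} = 4 + \frac{2 u}{2 u} = 4 + 2 u \frac{1}{2 u} = 4 + 1 = 5$)
$q{\left(F \right)} = \frac{3}{2}$ ($q{\left(F \right)} = 4 - \frac{5}{2} = \frac{3}{2}$)
$\left(\left(q{\left(U{\left(6 \right)} \right)} - -1\right) - 13\right)^{2} = \left(\left(\frac{3}{2} - -1\right) - 13\right)^{2} = \left(\left(\frac{3}{2} + 1\right) - 13\right)^{2} = \left(\frac{5}{2} - 13\right)^{2} = \left(- \frac{21}{2}\right)^{2} = \frac{441}{4}$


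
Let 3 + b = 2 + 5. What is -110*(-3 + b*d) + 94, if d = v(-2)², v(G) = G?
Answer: -1336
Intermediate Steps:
b = 4 (b = -3 + (2 + 5) = -3 + 7 = 4)
d = 4 (d = (-2)² = 4)
-110*(-3 + b*d) + 94 = -110*(-3 + 4*4) + 94 = -110*(-3 + 16) + 94 = -110*13 + 94 = -1430 + 94 = -1336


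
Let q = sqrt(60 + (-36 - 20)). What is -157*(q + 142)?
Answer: -22608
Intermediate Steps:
q = 2 (q = sqrt(60 - 56) = sqrt(4) = 2)
-157*(q + 142) = -157*(2 + 142) = -157*144 = -22608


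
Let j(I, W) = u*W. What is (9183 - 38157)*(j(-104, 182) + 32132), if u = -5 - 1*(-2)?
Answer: -915172764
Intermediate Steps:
u = -3 (u = -5 + 2 = -3)
j(I, W) = -3*W
(9183 - 38157)*(j(-104, 182) + 32132) = (9183 - 38157)*(-3*182 + 32132) = -28974*(-546 + 32132) = -28974*31586 = -915172764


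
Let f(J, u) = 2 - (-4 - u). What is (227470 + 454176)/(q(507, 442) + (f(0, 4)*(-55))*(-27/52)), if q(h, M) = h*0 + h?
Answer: 17722796/20607 ≈ 860.04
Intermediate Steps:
q(h, M) = h (q(h, M) = 0 + h = h)
f(J, u) = 6 + u (f(J, u) = 2 + (4 + u) = 6 + u)
(227470 + 454176)/(q(507, 442) + (f(0, 4)*(-55))*(-27/52)) = (227470 + 454176)/(507 + ((6 + 4)*(-55))*(-27/52)) = 681646/(507 + (10*(-55))*(-27*1/52)) = 681646/(507 - 550*(-27/52)) = 681646/(507 + 7425/26) = 681646/(20607/26) = 681646*(26/20607) = 17722796/20607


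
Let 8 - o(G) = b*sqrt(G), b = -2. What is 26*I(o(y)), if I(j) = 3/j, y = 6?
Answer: 78/5 - 39*sqrt(6)/10 ≈ 6.0470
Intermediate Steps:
o(G) = 8 + 2*sqrt(G) (o(G) = 8 - (-2)*sqrt(G) = 8 + 2*sqrt(G))
26*I(o(y)) = 26*(3/(8 + 2*sqrt(6))) = 78/(8 + 2*sqrt(6))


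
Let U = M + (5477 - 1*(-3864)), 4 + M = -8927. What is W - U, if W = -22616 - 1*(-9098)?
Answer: -13928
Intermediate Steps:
M = -8931 (M = -4 - 8927 = -8931)
U = 410 (U = -8931 + (5477 - 1*(-3864)) = -8931 + (5477 + 3864) = -8931 + 9341 = 410)
W = -13518 (W = -22616 + 9098 = -13518)
W - U = -13518 - 1*410 = -13518 - 410 = -13928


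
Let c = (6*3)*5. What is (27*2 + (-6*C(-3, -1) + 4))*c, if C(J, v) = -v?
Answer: 4680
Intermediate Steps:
c = 90 (c = 18*5 = 90)
(27*2 + (-6*C(-3, -1) + 4))*c = (27*2 + (-(-6)*(-1) + 4))*90 = (54 + (-6*1 + 4))*90 = (54 + (-6 + 4))*90 = (54 - 2)*90 = 52*90 = 4680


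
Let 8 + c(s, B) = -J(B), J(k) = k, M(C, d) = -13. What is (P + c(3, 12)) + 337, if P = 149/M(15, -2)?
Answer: 3972/13 ≈ 305.54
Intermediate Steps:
c(s, B) = -8 - B
P = -149/13 (P = 149/(-13) = 149*(-1/13) = -149/13 ≈ -11.462)
(P + c(3, 12)) + 337 = (-149/13 + (-8 - 1*12)) + 337 = (-149/13 + (-8 - 12)) + 337 = (-149/13 - 20) + 337 = -409/13 + 337 = 3972/13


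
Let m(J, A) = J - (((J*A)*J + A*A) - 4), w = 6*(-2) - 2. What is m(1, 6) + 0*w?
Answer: -37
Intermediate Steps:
w = -14 (w = -12 - 2 = -14)
m(J, A) = 4 + J - A**2 - A*J**2 (m(J, A) = J - (((A*J)*J + A**2) - 4) = J - ((A*J**2 + A**2) - 4) = J - ((A**2 + A*J**2) - 4) = J - (-4 + A**2 + A*J**2) = J + (4 - A**2 - A*J**2) = 4 + J - A**2 - A*J**2)
m(1, 6) + 0*w = (4 + 1 - 1*6**2 - 1*6*1**2) + 0*(-14) = (4 + 1 - 1*36 - 1*6*1) + 0 = (4 + 1 - 36 - 6) + 0 = -37 + 0 = -37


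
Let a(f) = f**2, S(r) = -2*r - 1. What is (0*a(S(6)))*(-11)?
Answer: 0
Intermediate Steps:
S(r) = -1 - 2*r
(0*a(S(6)))*(-11) = (0*(-1 - 2*6)**2)*(-11) = (0*(-1 - 12)**2)*(-11) = (0*(-13)**2)*(-11) = (0*169)*(-11) = 0*(-11) = 0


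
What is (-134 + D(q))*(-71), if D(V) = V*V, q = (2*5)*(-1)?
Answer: 2414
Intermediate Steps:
q = -10 (q = 10*(-1) = -10)
D(V) = V**2
(-134 + D(q))*(-71) = (-134 + (-10)**2)*(-71) = (-134 + 100)*(-71) = -34*(-71) = 2414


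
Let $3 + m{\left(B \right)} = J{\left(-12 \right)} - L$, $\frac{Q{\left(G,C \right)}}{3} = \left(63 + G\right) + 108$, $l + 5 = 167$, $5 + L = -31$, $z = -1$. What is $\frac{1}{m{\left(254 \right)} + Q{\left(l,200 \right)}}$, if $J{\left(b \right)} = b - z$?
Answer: $\frac{1}{1021} \approx 0.00097943$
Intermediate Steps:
$L = -36$ ($L = -5 - 31 = -36$)
$l = 162$ ($l = -5 + 167 = 162$)
$J{\left(b \right)} = 1 + b$ ($J{\left(b \right)} = b - -1 = b + 1 = 1 + b$)
$Q{\left(G,C \right)} = 513 + 3 G$ ($Q{\left(G,C \right)} = 3 \left(\left(63 + G\right) + 108\right) = 3 \left(171 + G\right) = 513 + 3 G$)
$m{\left(B \right)} = 22$ ($m{\left(B \right)} = -3 + \left(\left(1 - 12\right) - -36\right) = -3 + \left(-11 + 36\right) = -3 + 25 = 22$)
$\frac{1}{m{\left(254 \right)} + Q{\left(l,200 \right)}} = \frac{1}{22 + \left(513 + 3 \cdot 162\right)} = \frac{1}{22 + \left(513 + 486\right)} = \frac{1}{22 + 999} = \frac{1}{1021}$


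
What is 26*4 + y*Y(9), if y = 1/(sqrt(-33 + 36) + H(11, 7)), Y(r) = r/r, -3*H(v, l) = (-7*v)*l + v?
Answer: 3221368/30973 - sqrt(3)/30973 ≈ 104.01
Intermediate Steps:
H(v, l) = -v/3 + 7*l*v/3 (H(v, l) = -((-7*v)*l + v)/3 = -(-7*l*v + v)/3 = -(v - 7*l*v)/3 = -v/3 + 7*l*v/3)
Y(r) = 1
y = 1/(176 + sqrt(3)) (y = 1/(sqrt(-33 + 36) + (1/3)*11*(-1 + 7*7)) = 1/(sqrt(3) + (1/3)*11*(-1 + 49)) = 1/(sqrt(3) + (1/3)*11*48) = 1/(sqrt(3) + 176) = 1/(176 + sqrt(3)) ≈ 0.0056264)
26*4 + y*Y(9) = 26*4 + (176/30973 - sqrt(3)/30973)*1 = 104 + (176/30973 - sqrt(3)/30973) = 3221368/30973 - sqrt(3)/30973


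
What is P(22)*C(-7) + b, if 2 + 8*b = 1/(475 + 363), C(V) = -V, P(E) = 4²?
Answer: 749173/6704 ≈ 111.75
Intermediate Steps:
P(E) = 16
b = -1675/6704 (b = -¼ + 1/(8*(475 + 363)) = -¼ + (⅛)/838 = -¼ + (⅛)*(1/838) = -¼ + 1/6704 = -1675/6704 ≈ -0.24985)
P(22)*C(-7) + b = 16*(-1*(-7)) - 1675/6704 = 16*7 - 1675/6704 = 112 - 1675/6704 = 749173/6704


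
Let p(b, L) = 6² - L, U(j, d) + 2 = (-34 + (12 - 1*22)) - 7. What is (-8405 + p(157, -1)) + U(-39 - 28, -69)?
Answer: -8421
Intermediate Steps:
U(j, d) = -53 (U(j, d) = -2 + ((-34 + (12 - 1*22)) - 7) = -2 + ((-34 + (12 - 22)) - 7) = -2 + ((-34 - 10) - 7) = -2 + (-44 - 7) = -2 - 51 = -53)
p(b, L) = 36 - L
(-8405 + p(157, -1)) + U(-39 - 28, -69) = (-8405 + (36 - 1*(-1))) - 53 = (-8405 + (36 + 1)) - 53 = (-8405 + 37) - 53 = -8368 - 53 = -8421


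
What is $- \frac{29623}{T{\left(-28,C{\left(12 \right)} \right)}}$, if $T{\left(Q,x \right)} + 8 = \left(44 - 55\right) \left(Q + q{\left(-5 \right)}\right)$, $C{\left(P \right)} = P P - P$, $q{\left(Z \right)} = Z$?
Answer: $- \frac{29623}{355} \approx -83.445$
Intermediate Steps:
$C{\left(P \right)} = P^{2} - P$
$T{\left(Q,x \right)} = 47 - 11 Q$ ($T{\left(Q,x \right)} = -8 + \left(44 - 55\right) \left(Q - 5\right) = -8 - 11 \left(-5 + Q\right) = -8 - \left(-55 + 11 Q\right) = 47 - 11 Q$)
$- \frac{29623}{T{\left(-28,C{\left(12 \right)} \right)}} = - \frac{29623}{47 - -308} = - \frac{29623}{47 + 308} = - \frac{29623}{355}$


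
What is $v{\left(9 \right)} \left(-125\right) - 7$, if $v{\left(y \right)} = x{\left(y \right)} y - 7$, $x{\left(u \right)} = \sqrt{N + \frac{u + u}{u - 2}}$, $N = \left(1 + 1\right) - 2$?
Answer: $868 - \frac{3375 \sqrt{14}}{7} \approx -936.01$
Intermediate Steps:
$N = 0$ ($N = 2 - 2 = 0$)
$x{\left(u \right)} = \sqrt{2} \sqrt{\frac{u}{-2 + u}}$ ($x{\left(u \right)} = \sqrt{0 + \frac{u + u}{u - 2}} = \sqrt{0 + \frac{2 u}{-2 + u}} = \sqrt{\frac{2 u}{-2 + u}} = \sqrt{2} \sqrt{\frac{u}{-2 + u}}$)
$v{\left(y \right)} = -7 + y \sqrt{2} \sqrt{\frac{y}{-2 + y}}$ ($v{\left(y \right)} = \sqrt{2} \sqrt{\frac{y}{-2 + y}} y - 7 = y \sqrt{2} \sqrt{\frac{y}{-2 + y}} - 7 = -7 + y \sqrt{2} \sqrt{\frac{y}{-2 + y}}$)
$v{\left(9 \right)} \left(-125\right) - 7 = \left(-7 + 9 \sqrt{2} \sqrt{\frac{9}{-2 + 9}}\right) \left(-125\right) - 7 = \left(-7 + 9 \sqrt{2} \sqrt{\frac{9}{7}}\right) \left(-125\right) - 7 = \left(-7 + 9 \sqrt{2} \frac{3 \sqrt{7}}{7}\right) \left(-125\right) - 7 = \left(-7 + \frac{27 \sqrt{14}}{7}\right) \left(-125\right) - 7 = \left(875 - \frac{3375 \sqrt{14}}{7}\right) - 7 = 868 - \frac{3375 \sqrt{14}}{7}$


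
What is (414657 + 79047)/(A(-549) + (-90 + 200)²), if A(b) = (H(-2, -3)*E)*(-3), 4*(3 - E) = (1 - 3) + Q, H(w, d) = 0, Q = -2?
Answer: 123426/3025 ≈ 40.802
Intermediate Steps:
E = 4 (E = 3 - ((1 - 3) - 2)/4 = 3 - (-2 - 2)/4 = 3 - ¼*(-4) = 3 + 1 = 4)
A(b) = 0 (A(b) = (0*4)*(-3) = 0*(-3) = 0)
(414657 + 79047)/(A(-549) + (-90 + 200)²) = (414657 + 79047)/(0 + (-90 + 200)²) = 493704/(0 + 110²) = 493704/(0 + 12100) = 493704/12100 = 493704*(1/12100) = 123426/3025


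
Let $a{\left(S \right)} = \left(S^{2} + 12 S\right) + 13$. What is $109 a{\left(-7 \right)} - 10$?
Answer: $-2408$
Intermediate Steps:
$a{\left(S \right)} = 13 + S^{2} + 12 S$
$109 a{\left(-7 \right)} - 10 = 109 \left(13 + \left(-7\right)^{2} + 12 \left(-7\right)\right) - 10 = 109 \left(13 + 49 - 84\right) - 10 = 109 \left(-22\right) - 10 = -2398 - 10 = -2408$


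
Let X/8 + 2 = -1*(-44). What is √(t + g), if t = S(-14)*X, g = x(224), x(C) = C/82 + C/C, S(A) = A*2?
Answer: 5*I*√632343/41 ≈ 96.976*I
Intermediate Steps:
S(A) = 2*A
X = 336 (X = -16 + 8*(-1*(-44)) = -16 + 8*44 = -16 + 352 = 336)
x(C) = 1 + C/82 (x(C) = C*(1/82) + 1 = C/82 + 1 = 1 + C/82)
g = 153/41 (g = 1 + (1/82)*224 = 1 + 112/41 = 153/41 ≈ 3.7317)
t = -9408 (t = (2*(-14))*336 = -28*336 = -9408)
√(t + g) = √(-9408 + 153/41) = √(-385575/41) = 5*I*√632343/41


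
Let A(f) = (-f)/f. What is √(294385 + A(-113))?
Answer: 4*√18399 ≈ 542.57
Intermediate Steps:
A(f) = -1
√(294385 + A(-113)) = √(294385 - 1) = √294384 = 4*√18399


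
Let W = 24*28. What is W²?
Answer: 451584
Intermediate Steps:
W = 672
W² = 672² = 451584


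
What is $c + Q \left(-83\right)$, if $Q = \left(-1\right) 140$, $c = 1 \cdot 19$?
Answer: $11639$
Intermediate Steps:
$c = 19$
$Q = -140$
$c + Q \left(-83\right) = 19 - -11620 = 19 + 11620 = 11639$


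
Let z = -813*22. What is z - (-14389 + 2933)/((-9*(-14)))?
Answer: -1121090/63 ≈ -17795.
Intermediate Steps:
z = -17886
z - (-14389 + 2933)/((-9*(-14))) = -17886 - (-14389 + 2933)/((-9*(-14))) = -17886 - (-11456)/126 = -17886 - 1*(-5728/63) = -17886 + 5728/63 = -1121090/63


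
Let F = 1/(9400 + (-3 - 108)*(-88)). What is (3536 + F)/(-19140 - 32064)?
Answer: -22592683/327159424 ≈ -0.069057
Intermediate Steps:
F = 1/19168 (F = 1/(9400 - 111*(-88)) = 1/(9400 + 9768) = 1/19168 ≈ 5.2170e-5)
(3536 + F)/(-19140 - 32064) = (3536 + 1/19168)/(-19140 - 32064) = (67778049/19168)/(-51204) = (67778049/19168)*(-1/51204) = -22592683/327159424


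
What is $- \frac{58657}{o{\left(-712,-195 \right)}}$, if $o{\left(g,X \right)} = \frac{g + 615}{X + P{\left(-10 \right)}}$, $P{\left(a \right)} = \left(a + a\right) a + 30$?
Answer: $\frac{2052995}{97} \approx 21165.0$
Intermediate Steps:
$P{\left(a \right)} = 30 + 2 a^{2}$ ($P{\left(a \right)} = 2 a a + 30 = 2 a^{2} + 30 = 30 + 2 a^{2}$)
$o{\left(g,X \right)} = \frac{615 + g}{230 + X}$ ($o{\left(g,X \right)} = \frac{g + 615}{X + \left(30 + 2 \left(-10\right)^{2}\right)} = \frac{615 + g}{X + \left(30 + 2 \cdot 100\right)} = \frac{615 + g}{X + \left(30 + 200\right)} = \frac{615 + g}{X + 230} = \frac{615 + g}{230 + X}$)
$- \frac{58657}{o{\left(-712,-195 \right)}} = - \frac{58657}{\frac{1}{230 - 195} \left(615 - 712\right)} = - \frac{58657}{\frac{1}{35} \left(-97\right)} = - \frac{58657}{- \frac{97}{35}} = \left(-58657\right) \left(- \frac{35}{97}\right) = \frac{2052995}{97}$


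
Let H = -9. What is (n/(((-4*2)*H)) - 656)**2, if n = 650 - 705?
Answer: 2236060369/5184 ≈ 4.3134e+5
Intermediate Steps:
n = -55
(n/(((-4*2)*H)) - 656)**2 = (-55/(-4*2*(-9)) - 656)**2 = (-55/((-8*(-9))) - 656)**2 = (-55/72 - 656)**2 = (-47287/72)**2 = 2236060369/5184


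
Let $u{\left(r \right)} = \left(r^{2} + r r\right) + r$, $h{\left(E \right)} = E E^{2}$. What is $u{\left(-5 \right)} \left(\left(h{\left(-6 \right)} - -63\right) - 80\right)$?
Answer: $-10485$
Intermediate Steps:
$h{\left(E \right)} = E^{3}$
$u{\left(r \right)} = r + 2 r^{2}$ ($u{\left(r \right)} = \left(r^{2} + r^{2}\right) + r = 2 r^{2} + r = r + 2 r^{2}$)
$u{\left(-5 \right)} \left(\left(h{\left(-6 \right)} - -63\right) - 80\right) = - 5 \left(1 + 2 \left(-5\right)\right) \left(\left(\left(-6\right)^{3} - -63\right) - 80\right) = - 5 \left(1 - 10\right) \left(\left(-216 + 63\right) - 80\right) = \left(-5\right) \left(-9\right) \left(-153 - 80\right) = 45 \left(-233\right) = -10485$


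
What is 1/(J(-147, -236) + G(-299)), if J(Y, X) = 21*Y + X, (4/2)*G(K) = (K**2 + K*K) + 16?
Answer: 1/86086 ≈ 1.1616e-5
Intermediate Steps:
G(K) = 8 + K**2 (G(K) = ((K**2 + K*K) + 16)/2 = ((K**2 + K**2) + 16)/2 = (2*K**2 + 16)/2 = (16 + 2*K**2)/2 = 8 + K**2)
J(Y, X) = X + 21*Y
1/(J(-147, -236) + G(-299)) = 1/((-236 + 21*(-147)) + (8 + (-299)**2)) = 1/((-236 - 3087) + (8 + 89401)) = 1/(-3323 + 89409) = 1/86086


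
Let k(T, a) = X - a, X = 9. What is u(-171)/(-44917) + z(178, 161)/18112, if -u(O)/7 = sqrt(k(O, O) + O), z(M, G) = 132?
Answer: 1577349/203384176 ≈ 0.0077555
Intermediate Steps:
k(T, a) = 9 - a
u(O) = -21 (u(O) = -7*sqrt((9 - O) + O) = -7*sqrt(9) = -7*3 = -21)
u(-171)/(-44917) + z(178, 161)/18112 = -21/(-44917) + 132/18112 = -21*(-1/44917) + 132*(1/18112) = 21/44917 + 33/4528 = 1577349/203384176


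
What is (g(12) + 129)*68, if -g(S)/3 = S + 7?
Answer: 4896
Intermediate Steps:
g(S) = -21 - 3*S (g(S) = -3*(S + 7) = -3*(7 + S) = -21 - 3*S)
(g(12) + 129)*68 = ((-21 - 3*12) + 129)*68 = ((-21 - 36) + 129)*68 = (-57 + 129)*68 = 72*68 = 4896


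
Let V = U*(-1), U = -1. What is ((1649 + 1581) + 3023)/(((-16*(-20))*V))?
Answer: 6253/320 ≈ 19.541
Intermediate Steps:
V = 1 (V = -1*(-1) = 1)
((1649 + 1581) + 3023)/(((-16*(-20))*V)) = ((1649 + 1581) + 3023)/((-16*(-20)*1)) = (3230 + 3023)/((320*1)) = 6253/320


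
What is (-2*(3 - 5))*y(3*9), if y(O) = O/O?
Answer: 4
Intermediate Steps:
y(O) = 1
(-2*(3 - 5))*y(3*9) = -2*(3 - 5)*1 = -2*(-2)*1 = 4*1 = 4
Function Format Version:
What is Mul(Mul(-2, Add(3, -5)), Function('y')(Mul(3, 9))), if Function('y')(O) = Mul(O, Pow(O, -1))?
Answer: 4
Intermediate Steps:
Function('y')(O) = 1
Mul(Mul(-2, Add(3, -5)), Function('y')(Mul(3, 9))) = Mul(Mul(-2, Add(3, -5)), 1) = Mul(Mul(-2, -2), 1) = Mul(4, 1) = 4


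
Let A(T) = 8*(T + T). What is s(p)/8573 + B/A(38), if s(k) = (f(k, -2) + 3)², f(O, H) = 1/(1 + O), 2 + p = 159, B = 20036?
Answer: 268010575587/8132622136 ≈ 32.955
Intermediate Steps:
p = 157 (p = -2 + 159 = 157)
A(T) = 16*T (A(T) = 8*(2*T) = 16*T)
s(k) = (3 + 1/(1 + k))² (s(k) = (1/(1 + k) + 3)² = (3 + 1/(1 + k))²)
s(p)/8573 + B/A(38) = ((4 + 3*157)²/(1 + 157)²)/8573 + 20036/((16*38)) = ((4 + 471)²/158²)*(1/8573) + 20036/608 = ((1/24964)*475²)*(1/8573) + 20036*(1/608) = ((1/24964)*225625)*(1/8573) + 5009/152 = (225625/24964)*(1/8573) + 5009/152 = 225625/214016372 + 5009/152 = 268010575587/8132622136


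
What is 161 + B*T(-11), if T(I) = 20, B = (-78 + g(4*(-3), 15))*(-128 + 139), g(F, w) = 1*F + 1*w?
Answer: -16339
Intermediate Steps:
g(F, w) = F + w
B = -825 (B = (-78 + (4*(-3) + 15))*(-128 + 139) = (-78 + (-12 + 15))*11 = (-78 + 3)*11 = -75*11 = -825)
161 + B*T(-11) = 161 - 825*20 = 161 - 16500 = -16339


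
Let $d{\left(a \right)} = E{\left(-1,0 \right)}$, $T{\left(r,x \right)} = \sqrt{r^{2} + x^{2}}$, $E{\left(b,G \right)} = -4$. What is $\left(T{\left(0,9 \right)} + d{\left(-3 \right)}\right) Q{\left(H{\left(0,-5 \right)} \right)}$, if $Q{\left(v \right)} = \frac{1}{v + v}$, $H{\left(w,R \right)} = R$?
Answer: $- \frac{1}{2} \approx -0.5$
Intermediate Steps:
$d{\left(a \right)} = -4$
$Q{\left(v \right)} = \frac{1}{2 v}$
$\left(T{\left(0,9 \right)} + d{\left(-3 \right)}\right) Q{\left(H{\left(0,-5 \right)} \right)} = \left(\sqrt{0^{2} + 9^{2}} - 4\right) \frac{1}{2 \left(-5\right)} = \left(\sqrt{0 + 81} - 4\right) \frac{1}{2} \left(- \frac{1}{5}\right) = \left(\sqrt{81} - 4\right) \left(- \frac{1}{10}\right) = \left(9 - 4\right) \left(- \frac{1}{10}\right) = 5 \left(- \frac{1}{10}\right) = - \frac{1}{2}$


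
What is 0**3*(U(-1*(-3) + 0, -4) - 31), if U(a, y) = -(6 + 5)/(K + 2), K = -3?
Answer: 0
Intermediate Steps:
U(a, y) = 11 (U(a, y) = -(6 + 5)/(-3 + 2) = -11/(-1) = -11*(-1) = -1*(-11) = 11)
0**3*(U(-1*(-3) + 0, -4) - 31) = 0**3*(11 - 31) = 0*(-20) = 0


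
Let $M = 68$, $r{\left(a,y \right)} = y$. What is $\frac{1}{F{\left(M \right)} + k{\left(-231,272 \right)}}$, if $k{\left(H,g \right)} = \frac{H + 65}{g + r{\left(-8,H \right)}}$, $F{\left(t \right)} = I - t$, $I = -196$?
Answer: $- \frac{41}{10990} \approx -0.0037307$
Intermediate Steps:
$F{\left(t \right)} = -196 - t$
$k{\left(H,g \right)} = \frac{65 + H}{H + g}$ ($k{\left(H,g \right)} = \frac{H + 65}{g + H} = \frac{65 + H}{H + g}$)
$\frac{1}{F{\left(M \right)} + k{\left(-231,272 \right)}} = \frac{1}{\left(-196 - 68\right) + \frac{65 - 231}{-231 + 272}} = \frac{1}{\left(-196 - 68\right) + \frac{1}{41} \left(-166\right)} = \frac{1}{-264 + \frac{1}{41} \left(-166\right)} = \frac{1}{-264 - \frac{166}{41}} = \frac{1}{- \frac{10990}{41}} = - \frac{41}{10990}$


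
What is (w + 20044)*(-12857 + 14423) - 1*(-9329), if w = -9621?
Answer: 16331747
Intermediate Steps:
(w + 20044)*(-12857 + 14423) - 1*(-9329) = (-9621 + 20044)*(-12857 + 14423) - 1*(-9329) = 10423*1566 + 9329 = 16322418 + 9329 = 16331747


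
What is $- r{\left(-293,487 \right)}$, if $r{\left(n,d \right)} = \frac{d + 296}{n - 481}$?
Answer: $\frac{87}{86} \approx 1.0116$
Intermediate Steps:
$r{\left(n,d \right)} = \frac{296 + d}{-481 + n}$
$- r{\left(-293,487 \right)} = - \frac{296 + 487}{-481 - 293} = - \frac{783}{-774} = - \frac{\left(-1\right) 783}{774} = \left(-1\right) \left(- \frac{87}{86}\right) = \frac{87}{86}$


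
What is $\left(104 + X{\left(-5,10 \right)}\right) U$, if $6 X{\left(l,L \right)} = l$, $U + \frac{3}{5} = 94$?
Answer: $\frac{289073}{30} \approx 9635.8$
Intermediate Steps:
$U = \frac{467}{5}$ ($U = - \frac{3}{5} + 94 = \frac{467}{5} \approx 93.4$)
$X{\left(l,L \right)} = \frac{l}{6}$
$\left(104 + X{\left(-5,10 \right)}\right) U = \left(104 + \frac{1}{6} \left(-5\right)\right) \frac{467}{5} = \left(104 - \frac{5}{6}\right) \frac{467}{5} = \frac{619}{6} \cdot \frac{467}{5} = \frac{289073}{30}$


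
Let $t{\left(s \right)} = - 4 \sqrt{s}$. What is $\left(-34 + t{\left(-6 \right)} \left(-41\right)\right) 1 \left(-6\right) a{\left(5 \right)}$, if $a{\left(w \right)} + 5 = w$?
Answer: $0$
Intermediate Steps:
$a{\left(w \right)} = -5 + w$
$\left(-34 + t{\left(-6 \right)} \left(-41\right)\right) 1 \left(-6\right) a{\left(5 \right)} = \left(-34 + - 4 \sqrt{-6} \left(-41\right)\right) 1 \left(-6\right) \left(-5 + 5\right) = \left(-34 + - 4 i \sqrt{6} \left(-41\right)\right) \left(\left(-6\right) 0\right) = \left(-34 + - 4 i \sqrt{6} \left(-41\right)\right) 0 = \left(-34 + 164 i \sqrt{6}\right) 0 = 0$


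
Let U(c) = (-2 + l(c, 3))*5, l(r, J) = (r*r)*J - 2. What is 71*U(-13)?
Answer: 178565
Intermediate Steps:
l(r, J) = -2 + J*r**2 (l(r, J) = r**2*J - 2 = J*r**2 - 2 = -2 + J*r**2)
U(c) = -20 + 15*c**2 (U(c) = (-2 + (-2 + 3*c**2))*5 = (-4 + 3*c**2)*5 = -20 + 15*c**2)
71*U(-13) = 71*(-20 + 15*(-13)**2) = 71*(-20 + 15*169) = 71*(-20 + 2535) = 71*2515 = 178565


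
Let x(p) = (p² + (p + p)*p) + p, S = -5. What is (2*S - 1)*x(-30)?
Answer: -29370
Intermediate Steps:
x(p) = p + 3*p² (x(p) = (p² + (2*p)*p) + p = (p² + 2*p²) + p = 3*p² + p = p + 3*p²)
(2*S - 1)*x(-30) = (2*(-5) - 1)*(-30*(1 + 3*(-30))) = (-10 - 1)*(-30*(1 - 90)) = -(-330)*(-89) = -11*2670 = -29370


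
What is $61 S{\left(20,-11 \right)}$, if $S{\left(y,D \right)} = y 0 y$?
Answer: $0$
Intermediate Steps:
$S{\left(y,D \right)} = 0$ ($S{\left(y,D \right)} = 0 y = 0$)
$61 S{\left(20,-11 \right)} = 61 \cdot 0 = 0$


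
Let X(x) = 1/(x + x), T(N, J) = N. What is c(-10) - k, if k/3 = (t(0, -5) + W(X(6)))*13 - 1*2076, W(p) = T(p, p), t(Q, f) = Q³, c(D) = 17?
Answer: 24967/4 ≈ 6241.8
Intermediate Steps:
X(x) = 1/(2*x)
W(p) = p
k = -24899/4 (k = 3*((0³ + (½)/6)*13 - 1*2076) = 3*((0 + (½)*(⅙))*13 - 2076) = 3*((0 + 1/12)*13 - 2076) = 3*((1/12)*13 - 2076) = 3*(13/12 - 2076) = 3*(-24899/12) = -24899/4 ≈ -6224.8)
c(-10) - k = 17 - 1*(-24899/4) = 17 + 24899/4 = 24967/4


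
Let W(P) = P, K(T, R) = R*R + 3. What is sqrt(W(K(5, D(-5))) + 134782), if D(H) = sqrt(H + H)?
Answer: 15*sqrt(599) ≈ 367.12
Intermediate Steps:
D(H) = sqrt(2)*sqrt(H) (D(H) = sqrt(2*H) = sqrt(2)*sqrt(H))
K(T, R) = 3 + R**2 (K(T, R) = R**2 + 3 = 3 + R**2)
sqrt(W(K(5, D(-5))) + 134782) = sqrt((3 + (sqrt(2)*sqrt(-5))**2) + 134782) = sqrt((3 + (sqrt(2)*(I*sqrt(5)))**2) + 134782) = sqrt((3 + (I*sqrt(10))**2) + 134782) = sqrt((3 - 10) + 134782) = sqrt(-7 + 134782) = sqrt(134775) = 15*sqrt(599)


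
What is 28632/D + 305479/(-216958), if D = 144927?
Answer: -12686737859/10481024022 ≈ -1.2104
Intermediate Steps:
28632/D + 305479/(-216958) = 28632/144927 + 305479/(-216958) = 28632*(1/144927) + 305479*(-1/216958) = 9544/48309 - 305479/216958 = -12686737859/10481024022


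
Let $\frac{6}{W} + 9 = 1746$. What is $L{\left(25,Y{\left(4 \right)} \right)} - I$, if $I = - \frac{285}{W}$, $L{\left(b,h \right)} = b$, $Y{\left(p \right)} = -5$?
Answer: $\frac{165065}{2} \approx 82533.0$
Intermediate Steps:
$W = \frac{2}{579}$ ($W = \frac{6}{-9 + 1746} = \frac{6}{1737} = 6 \cdot \frac{1}{1737} = \frac{2}{579} \approx 0.0034542$)
$I = - \frac{165015}{2}$ ($I = - \frac{285}{\frac{2}{579}} = \left(-285\right) \frac{579}{2} = - \frac{165015}{2} \approx -82508.0$)
$L{\left(25,Y{\left(4 \right)} \right)} - I = 25 - - \frac{165015}{2} = 25 + \frac{165015}{2} = \frac{165065}{2}$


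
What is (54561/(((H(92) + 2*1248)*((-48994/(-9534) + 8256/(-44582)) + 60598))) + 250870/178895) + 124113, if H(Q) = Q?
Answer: 74008763261540012417961059/596294722160801985364 ≈ 1.2411e+5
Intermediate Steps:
(54561/(((H(92) + 2*1248)*((-48994/(-9534) + 8256/(-44582)) + 60598))) + 250870/178895) + 124113 = (54561/(((92 + 2*1248)*((-48994/(-9534) + 8256/(-44582)) + 60598))) + 250870/178895) + 124113 = (54561/(((92 + 2496)*((-48994*(-1/9534) + 8256*(-1/44582)) + 60598))) + 250870*(1/178895)) + 124113 = (54561/((2588*((24497/4767 - 4128/22291) + 60598))) + 50174/35779) + 124113 = (54561/((2588*(526384451/106261197 + 60598))) + 50174/35779) + 124113 = (54561/((2588*(6439742400257/106261197))) + 50174/35779) + 124113 = (54561/(16666053331865116/106261197) + 50174/35779) + 124113 = (54561*(106261197/16666053331865116) + 50174/35779) + 124113 = (5797717169517/16666053331865116 + 50174/35779) + 124113 = 836409996395608478927/596294722160801985364 + 124113 = 74008763261540012417961059/596294722160801985364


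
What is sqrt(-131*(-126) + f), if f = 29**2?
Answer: sqrt(17347) ≈ 131.71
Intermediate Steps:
f = 841
sqrt(-131*(-126) + f) = sqrt(-131*(-126) + 841) = sqrt(16506 + 841) = sqrt(17347)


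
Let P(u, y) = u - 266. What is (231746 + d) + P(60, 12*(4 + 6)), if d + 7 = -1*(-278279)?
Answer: 509812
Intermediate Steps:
d = 278272 (d = -7 - 1*(-278279) = -7 + 278279 = 278272)
P(u, y) = -266 + u
(231746 + d) + P(60, 12*(4 + 6)) = (231746 + 278272) + (-266 + 60) = 510018 - 206 = 509812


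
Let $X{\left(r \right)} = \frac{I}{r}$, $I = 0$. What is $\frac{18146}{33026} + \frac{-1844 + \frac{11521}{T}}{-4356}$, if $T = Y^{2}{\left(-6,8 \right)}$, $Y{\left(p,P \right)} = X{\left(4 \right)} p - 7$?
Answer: $\frac{66089383}{71930628} \approx 0.91879$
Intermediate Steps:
$X{\left(r \right)} = 0$ ($X{\left(r \right)} = \frac{0}{r} = 0$)
$Y{\left(p,P \right)} = -7$ ($Y{\left(p,P \right)} = 0 p - 7 = 0 - 7 = -7$)
$T = 49$ ($T = \left(-7\right)^{2} = 49$)
$\frac{18146}{33026} + \frac{-1844 + \frac{11521}{T}}{-4356} = \frac{18146}{33026} + \frac{-1844 + \frac{11521}{49}}{-4356} = 18146 \cdot \frac{1}{33026} + \left(-1844 + 11521 \cdot \frac{1}{49}\right) \left(- \frac{1}{4356}\right) = \frac{9073}{16513} + \left(-1844 + \frac{11521}{49}\right) \left(- \frac{1}{4356}\right) = \frac{9073}{16513} - - \frac{78835}{213444} = \frac{9073}{16513} + \frac{78835}{213444} = \frac{66089383}{71930628}$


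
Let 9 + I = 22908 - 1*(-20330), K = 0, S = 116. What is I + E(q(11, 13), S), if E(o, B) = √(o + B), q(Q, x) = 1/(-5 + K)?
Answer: 43229 + √2895/5 ≈ 43240.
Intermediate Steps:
q(Q, x) = -⅕ (q(Q, x) = 1/(-5 + 0) = 1/(-5) = -⅕)
I = 43229 (I = -9 + (22908 - 1*(-20330)) = -9 + (22908 + 20330) = -9 + 43238 = 43229)
E(o, B) = √(B + o)
I + E(q(11, 13), S) = 43229 + √(116 - ⅕) = 43229 + √(579/5) = 43229 + √2895/5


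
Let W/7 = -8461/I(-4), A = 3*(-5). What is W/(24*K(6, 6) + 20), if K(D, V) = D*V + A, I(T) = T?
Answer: 59227/2096 ≈ 28.257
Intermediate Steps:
A = -15
K(D, V) = -15 + D*V (K(D, V) = D*V - 15 = -15 + D*V)
W = 59227/4 (W = 7*(-8461/(-4)) = 7*(-8461*(-¼)) = 7*(8461/4) = 59227/4 ≈ 14807.)
W/(24*K(6, 6) + 20) = 59227/(4*(24*(-15 + 6*6) + 20)) = 59227/(4*(24*(-15 + 36) + 20)) = 59227/(4*(24*21 + 20)) = 59227/(4*(504 + 20)) = (59227/4)/524 = (59227/4)*(1/524) = 59227/2096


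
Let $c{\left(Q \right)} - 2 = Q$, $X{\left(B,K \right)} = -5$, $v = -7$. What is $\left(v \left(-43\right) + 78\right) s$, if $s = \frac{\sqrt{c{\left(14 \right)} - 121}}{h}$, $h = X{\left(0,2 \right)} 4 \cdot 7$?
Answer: $- \frac{379 i \sqrt{105}}{140} \approx - 27.74 i$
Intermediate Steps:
$c{\left(Q \right)} = 2 + Q$
$h = -140$ ($h = \left(-5\right) 4 \cdot 7 = \left(-20\right) 7 = -140$)
$s = - \frac{i \sqrt{105}}{140}$ ($s = \frac{\sqrt{\left(2 + 14\right) - 121}}{-140} = \sqrt{16 - 121} \left(- \frac{1}{140}\right) = \sqrt{-105} \left(- \frac{1}{140}\right) = i \sqrt{105} \left(- \frac{1}{140}\right) = - \frac{i \sqrt{105}}{140} \approx - 0.073192 i$)
$\left(v \left(-43\right) + 78\right) s = \left(\left(-7\right) \left(-43\right) + 78\right) \left(- \frac{i \sqrt{105}}{140}\right) = \left(301 + 78\right) \left(- \frac{i \sqrt{105}}{140}\right) = 379 \left(- \frac{i \sqrt{105}}{140}\right) = - \frac{379 i \sqrt{105}}{140}$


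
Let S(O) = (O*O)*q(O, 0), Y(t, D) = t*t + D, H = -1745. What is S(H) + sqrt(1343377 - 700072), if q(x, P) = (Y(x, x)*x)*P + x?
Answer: -5313568625 + sqrt(643305) ≈ -5.3136e+9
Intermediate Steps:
Y(t, D) = D + t**2 (Y(t, D) = t**2 + D = D + t**2)
q(x, P) = x + P*x*(x + x**2) (q(x, P) = ((x + x**2)*x)*P + x = (x*(x + x**2))*P + x = P*x*(x + x**2) + x = x + P*x*(x + x**2))
S(O) = O**3 (S(O) = (O*O)*(O*(1 + 0*O*(1 + O))) = O**2*(O*(1 + 0)) = O**2*(O*1) = O**2*O = O**3)
S(H) + sqrt(1343377 - 700072) = (-1745)**3 + sqrt(1343377 - 700072) = -5313568625 + sqrt(643305)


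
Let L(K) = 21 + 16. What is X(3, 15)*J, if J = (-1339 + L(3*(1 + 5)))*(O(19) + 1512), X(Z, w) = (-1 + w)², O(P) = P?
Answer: -390698952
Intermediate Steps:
L(K) = 37
J = -1993362 (J = (-1339 + 37)*(19 + 1512) = -1302*1531 = -1993362)
X(3, 15)*J = (-1 + 15)²*(-1993362) = 14²*(-1993362) = 196*(-1993362) = -390698952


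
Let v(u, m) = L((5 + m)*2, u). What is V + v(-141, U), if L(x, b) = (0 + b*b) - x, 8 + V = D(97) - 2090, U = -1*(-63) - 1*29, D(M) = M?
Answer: 17802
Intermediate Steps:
U = 34 (U = 63 - 29 = 34)
V = -2001 (V = -8 + (97 - 2090) = -8 - 1993 = -2001)
L(x, b) = b**2 - x (L(x, b) = (0 + b**2) - x = b**2 - x)
v(u, m) = -10 + u**2 - 2*m (v(u, m) = u**2 - (5 + m)*2 = u**2 - (10 + 2*m) = u**2 + (-10 - 2*m) = -10 + u**2 - 2*m)
V + v(-141, U) = -2001 + (-10 + (-141)**2 - 2*34) = -2001 + (-10 + 19881 - 68) = -2001 + 19803 = 17802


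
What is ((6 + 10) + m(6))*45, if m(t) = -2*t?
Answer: 180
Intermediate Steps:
((6 + 10) + m(6))*45 = ((6 + 10) - 2*6)*45 = (16 - 12)*45 = 4*45 = 180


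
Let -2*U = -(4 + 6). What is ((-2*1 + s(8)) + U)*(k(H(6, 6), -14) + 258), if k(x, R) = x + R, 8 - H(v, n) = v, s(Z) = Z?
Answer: 2706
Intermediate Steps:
H(v, n) = 8 - v
U = 5 (U = -(-1)*(4 + 6)/2 = -(-1)*10/2 = -½*(-10) = 5)
k(x, R) = R + x
((-2*1 + s(8)) + U)*(k(H(6, 6), -14) + 258) = ((-2*1 + 8) + 5)*((-14 + (8 - 1*6)) + 258) = ((-2 + 8) + 5)*((-14 + (8 - 6)) + 258) = (6 + 5)*((-14 + 2) + 258) = 11*(-12 + 258) = 11*246 = 2706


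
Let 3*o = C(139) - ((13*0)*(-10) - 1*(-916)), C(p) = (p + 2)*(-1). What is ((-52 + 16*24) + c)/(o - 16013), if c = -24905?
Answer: 73719/49096 ≈ 1.5015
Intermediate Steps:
C(p) = -2 - p (C(p) = (2 + p)*(-1) = -2 - p)
o = -1057/3 (o = ((-2 - 1*139) - ((13*0)*(-10) - 1*(-916)))/3 = ((-2 - 139) - (0*(-10) + 916))/3 = (-141 - (0 + 916))/3 = (-141 - 1*916)/3 = (-141 - 916)/3 = (1/3)*(-1057) = -1057/3 ≈ -352.33)
((-52 + 16*24) + c)/(o - 16013) = ((-52 + 16*24) - 24905)/(-1057/3 - 16013) = ((-52 + 384) - 24905)/(-49096/3) = (332 - 24905)*(-3/49096) = -24573*(-3/49096) = 73719/49096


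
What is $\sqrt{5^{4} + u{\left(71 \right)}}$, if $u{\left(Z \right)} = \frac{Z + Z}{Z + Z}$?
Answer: $\sqrt{626} \approx 25.02$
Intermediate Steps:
$u{\left(Z \right)} = 1$ ($u{\left(Z \right)} = \frac{2 Z}{2 Z} = 2 Z \frac{1}{2 Z} = 1$)
$\sqrt{5^{4} + u{\left(71 \right)}} = \sqrt{5^{4} + 1} = \sqrt{625 + 1} = \sqrt{626}$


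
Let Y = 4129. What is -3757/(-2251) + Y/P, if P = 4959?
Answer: 27925342/11162709 ≈ 2.5017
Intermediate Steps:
-3757/(-2251) + Y/P = -3757/(-2251) + 4129/4959 = -3757*(-1/2251) + 4129*(1/4959) = 3757/2251 + 4129/4959 = 27925342/11162709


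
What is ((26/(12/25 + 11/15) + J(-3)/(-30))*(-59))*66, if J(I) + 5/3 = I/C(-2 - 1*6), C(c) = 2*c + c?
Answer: -70260091/840 ≈ -83643.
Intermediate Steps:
C(c) = 3*c
J(I) = -5/3 - I/24 (J(I) = -5/3 + I/((3*(-2 - 1*6))) = -5/3 + I/((3*(-2 - 6))) = -5/3 + I/((3*(-8))) = -5/3 + I/(-24) = -5/3 + I*(-1/24) = -5/3 - I/24)
((26/(12/25 + 11/15) + J(-3)/(-30))*(-59))*66 = ((26/(12/25 + 11/15) + (-5/3 - 1/24*(-3))/(-30))*(-59))*66 = ((26/(12*(1/25) + 11*(1/15)) + (-5/3 + ⅛)*(-1/30))*(-59))*66 = ((26/(12/25 + 11/15) - 37/24*(-1/30))*(-59))*66 = ((26/(91/75) + 37/720)*(-59))*66 = ((26*(75/91) + 37/720)*(-59))*66 = ((150/7 + 37/720)*(-59))*66 = ((108259/5040)*(-59))*66 = -6387281/5040*66 = -70260091/840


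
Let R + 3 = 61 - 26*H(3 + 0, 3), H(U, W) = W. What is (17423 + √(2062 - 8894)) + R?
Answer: 17403 + 4*I*√427 ≈ 17403.0 + 82.656*I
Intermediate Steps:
R = -20 (R = -3 + (61 - 26*3) = -3 + (61 - 78) = -3 - 17 = -20)
(17423 + √(2062 - 8894)) + R = (17423 + √(2062 - 8894)) - 20 = (17423 + √(-6832)) - 20 = (17423 + 4*I*√427) - 20 = 17403 + 4*I*√427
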